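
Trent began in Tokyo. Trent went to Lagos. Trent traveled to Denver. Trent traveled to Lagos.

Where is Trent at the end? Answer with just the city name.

Answer: Lagos

Derivation:
Tracking Trent's location:
Start: Trent is in Tokyo.
After move 1: Tokyo -> Lagos. Trent is in Lagos.
After move 2: Lagos -> Denver. Trent is in Denver.
After move 3: Denver -> Lagos. Trent is in Lagos.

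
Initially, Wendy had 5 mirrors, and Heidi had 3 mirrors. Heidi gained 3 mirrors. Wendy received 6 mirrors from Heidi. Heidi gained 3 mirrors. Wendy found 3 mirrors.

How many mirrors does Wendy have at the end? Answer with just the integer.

Tracking counts step by step:
Start: Wendy=5, Heidi=3
Event 1 (Heidi +3): Heidi: 3 -> 6. State: Wendy=5, Heidi=6
Event 2 (Heidi -> Wendy, 6): Heidi: 6 -> 0, Wendy: 5 -> 11. State: Wendy=11, Heidi=0
Event 3 (Heidi +3): Heidi: 0 -> 3. State: Wendy=11, Heidi=3
Event 4 (Wendy +3): Wendy: 11 -> 14. State: Wendy=14, Heidi=3

Wendy's final count: 14

Answer: 14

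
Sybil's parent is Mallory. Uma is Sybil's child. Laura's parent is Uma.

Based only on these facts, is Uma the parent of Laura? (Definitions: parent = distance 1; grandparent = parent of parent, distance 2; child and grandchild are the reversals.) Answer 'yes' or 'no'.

Answer: yes

Derivation:
Reconstructing the parent chain from the given facts:
  Mallory -> Sybil -> Uma -> Laura
(each arrow means 'parent of the next')
Positions in the chain (0 = top):
  position of Mallory: 0
  position of Sybil: 1
  position of Uma: 2
  position of Laura: 3

Uma is at position 2, Laura is at position 3; signed distance (j - i) = 1.
'parent' requires j - i = 1. Actual distance is 1, so the relation HOLDS.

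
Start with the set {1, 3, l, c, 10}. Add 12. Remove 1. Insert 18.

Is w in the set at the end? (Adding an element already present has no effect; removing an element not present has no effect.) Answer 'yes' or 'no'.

Tracking the set through each operation:
Start: {1, 10, 3, c, l}
Event 1 (add 12): added. Set: {1, 10, 12, 3, c, l}
Event 2 (remove 1): removed. Set: {10, 12, 3, c, l}
Event 3 (add 18): added. Set: {10, 12, 18, 3, c, l}

Final set: {10, 12, 18, 3, c, l} (size 6)
w is NOT in the final set.

Answer: no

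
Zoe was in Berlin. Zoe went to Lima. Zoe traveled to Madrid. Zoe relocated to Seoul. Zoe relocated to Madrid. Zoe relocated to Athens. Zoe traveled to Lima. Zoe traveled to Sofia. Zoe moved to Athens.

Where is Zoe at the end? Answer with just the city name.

Tracking Zoe's location:
Start: Zoe is in Berlin.
After move 1: Berlin -> Lima. Zoe is in Lima.
After move 2: Lima -> Madrid. Zoe is in Madrid.
After move 3: Madrid -> Seoul. Zoe is in Seoul.
After move 4: Seoul -> Madrid. Zoe is in Madrid.
After move 5: Madrid -> Athens. Zoe is in Athens.
After move 6: Athens -> Lima. Zoe is in Lima.
After move 7: Lima -> Sofia. Zoe is in Sofia.
After move 8: Sofia -> Athens. Zoe is in Athens.

Answer: Athens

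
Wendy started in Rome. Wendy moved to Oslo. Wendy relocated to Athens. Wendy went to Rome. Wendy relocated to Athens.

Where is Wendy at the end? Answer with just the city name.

Answer: Athens

Derivation:
Tracking Wendy's location:
Start: Wendy is in Rome.
After move 1: Rome -> Oslo. Wendy is in Oslo.
After move 2: Oslo -> Athens. Wendy is in Athens.
After move 3: Athens -> Rome. Wendy is in Rome.
After move 4: Rome -> Athens. Wendy is in Athens.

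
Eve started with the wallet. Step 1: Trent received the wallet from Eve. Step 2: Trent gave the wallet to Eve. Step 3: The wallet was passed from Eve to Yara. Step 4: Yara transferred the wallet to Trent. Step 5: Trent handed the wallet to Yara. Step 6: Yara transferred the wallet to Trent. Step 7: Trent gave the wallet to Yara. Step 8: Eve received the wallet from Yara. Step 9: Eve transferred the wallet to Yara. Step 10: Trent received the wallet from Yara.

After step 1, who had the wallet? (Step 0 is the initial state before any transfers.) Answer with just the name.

Answer: Trent

Derivation:
Tracking the wallet holder through step 1:
After step 0 (start): Eve
After step 1: Trent

At step 1, the holder is Trent.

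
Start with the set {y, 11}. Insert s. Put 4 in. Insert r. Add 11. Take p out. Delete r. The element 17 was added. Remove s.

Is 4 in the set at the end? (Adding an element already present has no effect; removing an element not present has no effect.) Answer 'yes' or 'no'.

Answer: yes

Derivation:
Tracking the set through each operation:
Start: {11, y}
Event 1 (add s): added. Set: {11, s, y}
Event 2 (add 4): added. Set: {11, 4, s, y}
Event 3 (add r): added. Set: {11, 4, r, s, y}
Event 4 (add 11): already present, no change. Set: {11, 4, r, s, y}
Event 5 (remove p): not present, no change. Set: {11, 4, r, s, y}
Event 6 (remove r): removed. Set: {11, 4, s, y}
Event 7 (add 17): added. Set: {11, 17, 4, s, y}
Event 8 (remove s): removed. Set: {11, 17, 4, y}

Final set: {11, 17, 4, y} (size 4)
4 is in the final set.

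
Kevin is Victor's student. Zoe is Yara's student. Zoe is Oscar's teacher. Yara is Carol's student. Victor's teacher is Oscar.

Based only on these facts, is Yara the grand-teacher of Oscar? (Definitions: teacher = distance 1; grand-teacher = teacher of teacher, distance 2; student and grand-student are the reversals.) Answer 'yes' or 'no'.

Answer: yes

Derivation:
Reconstructing the teacher chain from the given facts:
  Carol -> Yara -> Zoe -> Oscar -> Victor -> Kevin
(each arrow means 'teacher of the next')
Positions in the chain (0 = top):
  position of Carol: 0
  position of Yara: 1
  position of Zoe: 2
  position of Oscar: 3
  position of Victor: 4
  position of Kevin: 5

Yara is at position 1, Oscar is at position 3; signed distance (j - i) = 2.
'grand-teacher' requires j - i = 2. Actual distance is 2, so the relation HOLDS.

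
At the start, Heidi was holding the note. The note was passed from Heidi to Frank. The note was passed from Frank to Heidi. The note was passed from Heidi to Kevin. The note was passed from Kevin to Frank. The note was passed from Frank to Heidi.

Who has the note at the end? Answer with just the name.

Tracking the note through each event:
Start: Heidi has the note.
After event 1: Frank has the note.
After event 2: Heidi has the note.
After event 3: Kevin has the note.
After event 4: Frank has the note.
After event 5: Heidi has the note.

Answer: Heidi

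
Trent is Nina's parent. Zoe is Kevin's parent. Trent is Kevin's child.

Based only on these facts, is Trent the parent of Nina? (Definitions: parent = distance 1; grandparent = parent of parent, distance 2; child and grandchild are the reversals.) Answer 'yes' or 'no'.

Reconstructing the parent chain from the given facts:
  Zoe -> Kevin -> Trent -> Nina
(each arrow means 'parent of the next')
Positions in the chain (0 = top):
  position of Zoe: 0
  position of Kevin: 1
  position of Trent: 2
  position of Nina: 3

Trent is at position 2, Nina is at position 3; signed distance (j - i) = 1.
'parent' requires j - i = 1. Actual distance is 1, so the relation HOLDS.

Answer: yes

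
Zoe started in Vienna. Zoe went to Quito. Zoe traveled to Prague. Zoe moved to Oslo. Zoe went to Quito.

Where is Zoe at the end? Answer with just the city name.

Tracking Zoe's location:
Start: Zoe is in Vienna.
After move 1: Vienna -> Quito. Zoe is in Quito.
After move 2: Quito -> Prague. Zoe is in Prague.
After move 3: Prague -> Oslo. Zoe is in Oslo.
After move 4: Oslo -> Quito. Zoe is in Quito.

Answer: Quito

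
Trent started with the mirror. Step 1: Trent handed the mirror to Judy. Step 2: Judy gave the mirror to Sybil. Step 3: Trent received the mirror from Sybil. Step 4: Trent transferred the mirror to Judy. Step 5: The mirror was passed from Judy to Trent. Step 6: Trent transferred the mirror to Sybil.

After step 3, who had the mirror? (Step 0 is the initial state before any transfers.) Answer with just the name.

Tracking the mirror holder through step 3:
After step 0 (start): Trent
After step 1: Judy
After step 2: Sybil
After step 3: Trent

At step 3, the holder is Trent.

Answer: Trent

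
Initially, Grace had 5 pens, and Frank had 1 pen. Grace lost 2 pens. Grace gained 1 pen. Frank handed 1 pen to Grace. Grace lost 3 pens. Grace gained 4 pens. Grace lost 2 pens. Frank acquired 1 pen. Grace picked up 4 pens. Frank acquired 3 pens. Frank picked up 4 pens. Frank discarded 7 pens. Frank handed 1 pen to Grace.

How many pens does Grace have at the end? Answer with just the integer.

Tracking counts step by step:
Start: Grace=5, Frank=1
Event 1 (Grace -2): Grace: 5 -> 3. State: Grace=3, Frank=1
Event 2 (Grace +1): Grace: 3 -> 4. State: Grace=4, Frank=1
Event 3 (Frank -> Grace, 1): Frank: 1 -> 0, Grace: 4 -> 5. State: Grace=5, Frank=0
Event 4 (Grace -3): Grace: 5 -> 2. State: Grace=2, Frank=0
Event 5 (Grace +4): Grace: 2 -> 6. State: Grace=6, Frank=0
Event 6 (Grace -2): Grace: 6 -> 4. State: Grace=4, Frank=0
Event 7 (Frank +1): Frank: 0 -> 1. State: Grace=4, Frank=1
Event 8 (Grace +4): Grace: 4 -> 8. State: Grace=8, Frank=1
Event 9 (Frank +3): Frank: 1 -> 4. State: Grace=8, Frank=4
Event 10 (Frank +4): Frank: 4 -> 8. State: Grace=8, Frank=8
Event 11 (Frank -7): Frank: 8 -> 1. State: Grace=8, Frank=1
Event 12 (Frank -> Grace, 1): Frank: 1 -> 0, Grace: 8 -> 9. State: Grace=9, Frank=0

Grace's final count: 9

Answer: 9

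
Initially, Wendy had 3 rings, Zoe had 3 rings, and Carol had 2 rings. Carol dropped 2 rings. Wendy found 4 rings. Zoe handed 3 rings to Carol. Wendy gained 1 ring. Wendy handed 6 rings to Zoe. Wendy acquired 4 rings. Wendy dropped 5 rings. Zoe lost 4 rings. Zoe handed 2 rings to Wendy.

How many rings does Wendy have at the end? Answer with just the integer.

Answer: 3

Derivation:
Tracking counts step by step:
Start: Wendy=3, Zoe=3, Carol=2
Event 1 (Carol -2): Carol: 2 -> 0. State: Wendy=3, Zoe=3, Carol=0
Event 2 (Wendy +4): Wendy: 3 -> 7. State: Wendy=7, Zoe=3, Carol=0
Event 3 (Zoe -> Carol, 3): Zoe: 3 -> 0, Carol: 0 -> 3. State: Wendy=7, Zoe=0, Carol=3
Event 4 (Wendy +1): Wendy: 7 -> 8. State: Wendy=8, Zoe=0, Carol=3
Event 5 (Wendy -> Zoe, 6): Wendy: 8 -> 2, Zoe: 0 -> 6. State: Wendy=2, Zoe=6, Carol=3
Event 6 (Wendy +4): Wendy: 2 -> 6. State: Wendy=6, Zoe=6, Carol=3
Event 7 (Wendy -5): Wendy: 6 -> 1. State: Wendy=1, Zoe=6, Carol=3
Event 8 (Zoe -4): Zoe: 6 -> 2. State: Wendy=1, Zoe=2, Carol=3
Event 9 (Zoe -> Wendy, 2): Zoe: 2 -> 0, Wendy: 1 -> 3. State: Wendy=3, Zoe=0, Carol=3

Wendy's final count: 3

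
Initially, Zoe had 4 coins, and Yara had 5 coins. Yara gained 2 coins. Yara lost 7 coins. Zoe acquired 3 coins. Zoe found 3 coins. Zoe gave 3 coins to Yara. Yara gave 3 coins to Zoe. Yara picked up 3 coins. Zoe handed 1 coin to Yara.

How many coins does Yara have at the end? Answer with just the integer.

Answer: 4

Derivation:
Tracking counts step by step:
Start: Zoe=4, Yara=5
Event 1 (Yara +2): Yara: 5 -> 7. State: Zoe=4, Yara=7
Event 2 (Yara -7): Yara: 7 -> 0. State: Zoe=4, Yara=0
Event 3 (Zoe +3): Zoe: 4 -> 7. State: Zoe=7, Yara=0
Event 4 (Zoe +3): Zoe: 7 -> 10. State: Zoe=10, Yara=0
Event 5 (Zoe -> Yara, 3): Zoe: 10 -> 7, Yara: 0 -> 3. State: Zoe=7, Yara=3
Event 6 (Yara -> Zoe, 3): Yara: 3 -> 0, Zoe: 7 -> 10. State: Zoe=10, Yara=0
Event 7 (Yara +3): Yara: 0 -> 3. State: Zoe=10, Yara=3
Event 8 (Zoe -> Yara, 1): Zoe: 10 -> 9, Yara: 3 -> 4. State: Zoe=9, Yara=4

Yara's final count: 4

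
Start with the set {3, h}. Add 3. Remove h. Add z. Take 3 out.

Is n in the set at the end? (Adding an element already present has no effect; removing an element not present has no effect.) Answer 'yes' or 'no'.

Tracking the set through each operation:
Start: {3, h}
Event 1 (add 3): already present, no change. Set: {3, h}
Event 2 (remove h): removed. Set: {3}
Event 3 (add z): added. Set: {3, z}
Event 4 (remove 3): removed. Set: {z}

Final set: {z} (size 1)
n is NOT in the final set.

Answer: no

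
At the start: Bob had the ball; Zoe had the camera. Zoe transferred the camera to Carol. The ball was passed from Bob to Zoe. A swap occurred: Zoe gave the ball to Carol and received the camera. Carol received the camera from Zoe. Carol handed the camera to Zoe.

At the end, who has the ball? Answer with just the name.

Tracking all object holders:
Start: ball:Bob, camera:Zoe
Event 1 (give camera: Zoe -> Carol). State: ball:Bob, camera:Carol
Event 2 (give ball: Bob -> Zoe). State: ball:Zoe, camera:Carol
Event 3 (swap ball<->camera: now ball:Carol, camera:Zoe). State: ball:Carol, camera:Zoe
Event 4 (give camera: Zoe -> Carol). State: ball:Carol, camera:Carol
Event 5 (give camera: Carol -> Zoe). State: ball:Carol, camera:Zoe

Final state: ball:Carol, camera:Zoe
The ball is held by Carol.

Answer: Carol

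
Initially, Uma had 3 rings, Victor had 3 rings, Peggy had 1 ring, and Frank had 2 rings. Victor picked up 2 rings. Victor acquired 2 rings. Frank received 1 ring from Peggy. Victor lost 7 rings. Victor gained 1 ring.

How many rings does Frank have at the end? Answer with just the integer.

Answer: 3

Derivation:
Tracking counts step by step:
Start: Uma=3, Victor=3, Peggy=1, Frank=2
Event 1 (Victor +2): Victor: 3 -> 5. State: Uma=3, Victor=5, Peggy=1, Frank=2
Event 2 (Victor +2): Victor: 5 -> 7. State: Uma=3, Victor=7, Peggy=1, Frank=2
Event 3 (Peggy -> Frank, 1): Peggy: 1 -> 0, Frank: 2 -> 3. State: Uma=3, Victor=7, Peggy=0, Frank=3
Event 4 (Victor -7): Victor: 7 -> 0. State: Uma=3, Victor=0, Peggy=0, Frank=3
Event 5 (Victor +1): Victor: 0 -> 1. State: Uma=3, Victor=1, Peggy=0, Frank=3

Frank's final count: 3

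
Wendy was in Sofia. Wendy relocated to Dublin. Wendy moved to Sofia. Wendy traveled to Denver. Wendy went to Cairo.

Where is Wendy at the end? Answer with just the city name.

Tracking Wendy's location:
Start: Wendy is in Sofia.
After move 1: Sofia -> Dublin. Wendy is in Dublin.
After move 2: Dublin -> Sofia. Wendy is in Sofia.
After move 3: Sofia -> Denver. Wendy is in Denver.
After move 4: Denver -> Cairo. Wendy is in Cairo.

Answer: Cairo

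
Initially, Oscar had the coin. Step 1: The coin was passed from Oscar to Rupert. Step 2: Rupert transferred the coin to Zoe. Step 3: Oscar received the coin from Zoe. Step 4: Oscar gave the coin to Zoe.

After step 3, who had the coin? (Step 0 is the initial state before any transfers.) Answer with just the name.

Answer: Oscar

Derivation:
Tracking the coin holder through step 3:
After step 0 (start): Oscar
After step 1: Rupert
After step 2: Zoe
After step 3: Oscar

At step 3, the holder is Oscar.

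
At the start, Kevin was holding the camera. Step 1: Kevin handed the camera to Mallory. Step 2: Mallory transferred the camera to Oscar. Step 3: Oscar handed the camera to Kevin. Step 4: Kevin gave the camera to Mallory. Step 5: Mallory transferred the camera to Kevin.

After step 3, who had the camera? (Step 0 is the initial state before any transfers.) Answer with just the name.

Tracking the camera holder through step 3:
After step 0 (start): Kevin
After step 1: Mallory
After step 2: Oscar
After step 3: Kevin

At step 3, the holder is Kevin.

Answer: Kevin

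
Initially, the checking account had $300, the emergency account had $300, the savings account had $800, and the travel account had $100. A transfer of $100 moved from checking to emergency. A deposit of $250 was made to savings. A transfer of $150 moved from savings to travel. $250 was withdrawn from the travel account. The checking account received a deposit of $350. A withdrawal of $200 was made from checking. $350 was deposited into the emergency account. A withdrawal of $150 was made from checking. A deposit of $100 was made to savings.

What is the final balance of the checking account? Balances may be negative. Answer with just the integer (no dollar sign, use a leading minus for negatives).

Tracking account balances step by step:
Start: checking=300, emergency=300, savings=800, travel=100
Event 1 (transfer 100 checking -> emergency): checking: 300 - 100 = 200, emergency: 300 + 100 = 400. Balances: checking=200, emergency=400, savings=800, travel=100
Event 2 (deposit 250 to savings): savings: 800 + 250 = 1050. Balances: checking=200, emergency=400, savings=1050, travel=100
Event 3 (transfer 150 savings -> travel): savings: 1050 - 150 = 900, travel: 100 + 150 = 250. Balances: checking=200, emergency=400, savings=900, travel=250
Event 4 (withdraw 250 from travel): travel: 250 - 250 = 0. Balances: checking=200, emergency=400, savings=900, travel=0
Event 5 (deposit 350 to checking): checking: 200 + 350 = 550. Balances: checking=550, emergency=400, savings=900, travel=0
Event 6 (withdraw 200 from checking): checking: 550 - 200 = 350. Balances: checking=350, emergency=400, savings=900, travel=0
Event 7 (deposit 350 to emergency): emergency: 400 + 350 = 750. Balances: checking=350, emergency=750, savings=900, travel=0
Event 8 (withdraw 150 from checking): checking: 350 - 150 = 200. Balances: checking=200, emergency=750, savings=900, travel=0
Event 9 (deposit 100 to savings): savings: 900 + 100 = 1000. Balances: checking=200, emergency=750, savings=1000, travel=0

Final balance of checking: 200

Answer: 200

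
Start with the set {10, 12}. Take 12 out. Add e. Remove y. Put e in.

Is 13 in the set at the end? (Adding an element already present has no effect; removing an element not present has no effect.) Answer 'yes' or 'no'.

Answer: no

Derivation:
Tracking the set through each operation:
Start: {10, 12}
Event 1 (remove 12): removed. Set: {10}
Event 2 (add e): added. Set: {10, e}
Event 3 (remove y): not present, no change. Set: {10, e}
Event 4 (add e): already present, no change. Set: {10, e}

Final set: {10, e} (size 2)
13 is NOT in the final set.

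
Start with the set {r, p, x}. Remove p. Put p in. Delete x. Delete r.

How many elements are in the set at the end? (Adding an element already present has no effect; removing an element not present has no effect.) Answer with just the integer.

Tracking the set through each operation:
Start: {p, r, x}
Event 1 (remove p): removed. Set: {r, x}
Event 2 (add p): added. Set: {p, r, x}
Event 3 (remove x): removed. Set: {p, r}
Event 4 (remove r): removed. Set: {p}

Final set: {p} (size 1)

Answer: 1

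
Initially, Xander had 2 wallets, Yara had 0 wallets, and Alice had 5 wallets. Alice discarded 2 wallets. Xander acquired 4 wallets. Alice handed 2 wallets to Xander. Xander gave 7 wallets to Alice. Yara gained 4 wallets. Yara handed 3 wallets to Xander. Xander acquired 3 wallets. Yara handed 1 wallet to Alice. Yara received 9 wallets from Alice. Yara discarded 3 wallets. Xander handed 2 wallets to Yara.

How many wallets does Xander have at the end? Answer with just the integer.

Answer: 5

Derivation:
Tracking counts step by step:
Start: Xander=2, Yara=0, Alice=5
Event 1 (Alice -2): Alice: 5 -> 3. State: Xander=2, Yara=0, Alice=3
Event 2 (Xander +4): Xander: 2 -> 6. State: Xander=6, Yara=0, Alice=3
Event 3 (Alice -> Xander, 2): Alice: 3 -> 1, Xander: 6 -> 8. State: Xander=8, Yara=0, Alice=1
Event 4 (Xander -> Alice, 7): Xander: 8 -> 1, Alice: 1 -> 8. State: Xander=1, Yara=0, Alice=8
Event 5 (Yara +4): Yara: 0 -> 4. State: Xander=1, Yara=4, Alice=8
Event 6 (Yara -> Xander, 3): Yara: 4 -> 1, Xander: 1 -> 4. State: Xander=4, Yara=1, Alice=8
Event 7 (Xander +3): Xander: 4 -> 7. State: Xander=7, Yara=1, Alice=8
Event 8 (Yara -> Alice, 1): Yara: 1 -> 0, Alice: 8 -> 9. State: Xander=7, Yara=0, Alice=9
Event 9 (Alice -> Yara, 9): Alice: 9 -> 0, Yara: 0 -> 9. State: Xander=7, Yara=9, Alice=0
Event 10 (Yara -3): Yara: 9 -> 6. State: Xander=7, Yara=6, Alice=0
Event 11 (Xander -> Yara, 2): Xander: 7 -> 5, Yara: 6 -> 8. State: Xander=5, Yara=8, Alice=0

Xander's final count: 5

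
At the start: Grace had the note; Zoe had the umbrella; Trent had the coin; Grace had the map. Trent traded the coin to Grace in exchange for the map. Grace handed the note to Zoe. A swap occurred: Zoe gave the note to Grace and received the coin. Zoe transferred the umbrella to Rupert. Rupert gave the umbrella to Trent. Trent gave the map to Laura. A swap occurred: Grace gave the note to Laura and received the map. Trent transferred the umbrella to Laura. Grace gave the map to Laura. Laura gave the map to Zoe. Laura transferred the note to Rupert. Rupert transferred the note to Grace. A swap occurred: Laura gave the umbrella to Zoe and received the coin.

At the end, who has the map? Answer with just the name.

Tracking all object holders:
Start: note:Grace, umbrella:Zoe, coin:Trent, map:Grace
Event 1 (swap coin<->map: now coin:Grace, map:Trent). State: note:Grace, umbrella:Zoe, coin:Grace, map:Trent
Event 2 (give note: Grace -> Zoe). State: note:Zoe, umbrella:Zoe, coin:Grace, map:Trent
Event 3 (swap note<->coin: now note:Grace, coin:Zoe). State: note:Grace, umbrella:Zoe, coin:Zoe, map:Trent
Event 4 (give umbrella: Zoe -> Rupert). State: note:Grace, umbrella:Rupert, coin:Zoe, map:Trent
Event 5 (give umbrella: Rupert -> Trent). State: note:Grace, umbrella:Trent, coin:Zoe, map:Trent
Event 6 (give map: Trent -> Laura). State: note:Grace, umbrella:Trent, coin:Zoe, map:Laura
Event 7 (swap note<->map: now note:Laura, map:Grace). State: note:Laura, umbrella:Trent, coin:Zoe, map:Grace
Event 8 (give umbrella: Trent -> Laura). State: note:Laura, umbrella:Laura, coin:Zoe, map:Grace
Event 9 (give map: Grace -> Laura). State: note:Laura, umbrella:Laura, coin:Zoe, map:Laura
Event 10 (give map: Laura -> Zoe). State: note:Laura, umbrella:Laura, coin:Zoe, map:Zoe
Event 11 (give note: Laura -> Rupert). State: note:Rupert, umbrella:Laura, coin:Zoe, map:Zoe
Event 12 (give note: Rupert -> Grace). State: note:Grace, umbrella:Laura, coin:Zoe, map:Zoe
Event 13 (swap umbrella<->coin: now umbrella:Zoe, coin:Laura). State: note:Grace, umbrella:Zoe, coin:Laura, map:Zoe

Final state: note:Grace, umbrella:Zoe, coin:Laura, map:Zoe
The map is held by Zoe.

Answer: Zoe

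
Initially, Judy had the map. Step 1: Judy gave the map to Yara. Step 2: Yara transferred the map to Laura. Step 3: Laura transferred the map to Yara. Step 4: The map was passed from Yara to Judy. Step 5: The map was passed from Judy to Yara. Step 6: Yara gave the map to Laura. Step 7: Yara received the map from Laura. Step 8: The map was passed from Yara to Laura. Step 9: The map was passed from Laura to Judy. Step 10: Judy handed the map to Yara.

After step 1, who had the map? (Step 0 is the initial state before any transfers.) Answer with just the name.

Answer: Yara

Derivation:
Tracking the map holder through step 1:
After step 0 (start): Judy
After step 1: Yara

At step 1, the holder is Yara.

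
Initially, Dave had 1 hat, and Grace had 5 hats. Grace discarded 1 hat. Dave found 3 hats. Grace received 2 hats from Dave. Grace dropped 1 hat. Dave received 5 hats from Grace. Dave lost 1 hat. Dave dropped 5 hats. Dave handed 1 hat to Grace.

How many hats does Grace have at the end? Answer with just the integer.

Answer: 1

Derivation:
Tracking counts step by step:
Start: Dave=1, Grace=5
Event 1 (Grace -1): Grace: 5 -> 4. State: Dave=1, Grace=4
Event 2 (Dave +3): Dave: 1 -> 4. State: Dave=4, Grace=4
Event 3 (Dave -> Grace, 2): Dave: 4 -> 2, Grace: 4 -> 6. State: Dave=2, Grace=6
Event 4 (Grace -1): Grace: 6 -> 5. State: Dave=2, Grace=5
Event 5 (Grace -> Dave, 5): Grace: 5 -> 0, Dave: 2 -> 7. State: Dave=7, Grace=0
Event 6 (Dave -1): Dave: 7 -> 6. State: Dave=6, Grace=0
Event 7 (Dave -5): Dave: 6 -> 1. State: Dave=1, Grace=0
Event 8 (Dave -> Grace, 1): Dave: 1 -> 0, Grace: 0 -> 1. State: Dave=0, Grace=1

Grace's final count: 1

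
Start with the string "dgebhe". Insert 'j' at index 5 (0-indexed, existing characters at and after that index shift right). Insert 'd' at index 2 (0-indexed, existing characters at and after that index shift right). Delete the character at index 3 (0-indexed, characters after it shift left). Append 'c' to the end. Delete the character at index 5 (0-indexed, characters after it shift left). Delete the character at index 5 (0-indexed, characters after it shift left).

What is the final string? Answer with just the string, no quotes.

Answer: dgdbhc

Derivation:
Applying each edit step by step:
Start: "dgebhe"
Op 1 (insert 'j' at idx 5): "dgebhe" -> "dgebhje"
Op 2 (insert 'd' at idx 2): "dgebhje" -> "dgdebhje"
Op 3 (delete idx 3 = 'e'): "dgdebhje" -> "dgdbhje"
Op 4 (append 'c'): "dgdbhje" -> "dgdbhjec"
Op 5 (delete idx 5 = 'j'): "dgdbhjec" -> "dgdbhec"
Op 6 (delete idx 5 = 'e'): "dgdbhec" -> "dgdbhc"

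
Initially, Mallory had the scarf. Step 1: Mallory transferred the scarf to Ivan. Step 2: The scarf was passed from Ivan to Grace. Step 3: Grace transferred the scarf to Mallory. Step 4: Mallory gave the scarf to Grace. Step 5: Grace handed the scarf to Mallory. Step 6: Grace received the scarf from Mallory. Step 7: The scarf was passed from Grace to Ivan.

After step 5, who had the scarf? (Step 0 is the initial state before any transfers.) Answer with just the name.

Answer: Mallory

Derivation:
Tracking the scarf holder through step 5:
After step 0 (start): Mallory
After step 1: Ivan
After step 2: Grace
After step 3: Mallory
After step 4: Grace
After step 5: Mallory

At step 5, the holder is Mallory.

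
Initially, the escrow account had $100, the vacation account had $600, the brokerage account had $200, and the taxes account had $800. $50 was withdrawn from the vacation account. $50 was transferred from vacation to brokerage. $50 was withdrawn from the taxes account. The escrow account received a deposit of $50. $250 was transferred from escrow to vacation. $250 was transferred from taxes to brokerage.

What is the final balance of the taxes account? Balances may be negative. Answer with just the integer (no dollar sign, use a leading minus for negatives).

Answer: 500

Derivation:
Tracking account balances step by step:
Start: escrow=100, vacation=600, brokerage=200, taxes=800
Event 1 (withdraw 50 from vacation): vacation: 600 - 50 = 550. Balances: escrow=100, vacation=550, brokerage=200, taxes=800
Event 2 (transfer 50 vacation -> brokerage): vacation: 550 - 50 = 500, brokerage: 200 + 50 = 250. Balances: escrow=100, vacation=500, brokerage=250, taxes=800
Event 3 (withdraw 50 from taxes): taxes: 800 - 50 = 750. Balances: escrow=100, vacation=500, brokerage=250, taxes=750
Event 4 (deposit 50 to escrow): escrow: 100 + 50 = 150. Balances: escrow=150, vacation=500, brokerage=250, taxes=750
Event 5 (transfer 250 escrow -> vacation): escrow: 150 - 250 = -100, vacation: 500 + 250 = 750. Balances: escrow=-100, vacation=750, brokerage=250, taxes=750
Event 6 (transfer 250 taxes -> brokerage): taxes: 750 - 250 = 500, brokerage: 250 + 250 = 500. Balances: escrow=-100, vacation=750, brokerage=500, taxes=500

Final balance of taxes: 500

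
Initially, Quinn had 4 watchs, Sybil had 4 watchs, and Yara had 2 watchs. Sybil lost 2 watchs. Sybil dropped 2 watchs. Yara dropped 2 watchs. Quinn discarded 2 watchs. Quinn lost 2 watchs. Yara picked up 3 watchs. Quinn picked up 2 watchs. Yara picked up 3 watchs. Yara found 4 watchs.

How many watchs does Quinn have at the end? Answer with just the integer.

Tracking counts step by step:
Start: Quinn=4, Sybil=4, Yara=2
Event 1 (Sybil -2): Sybil: 4 -> 2. State: Quinn=4, Sybil=2, Yara=2
Event 2 (Sybil -2): Sybil: 2 -> 0. State: Quinn=4, Sybil=0, Yara=2
Event 3 (Yara -2): Yara: 2 -> 0. State: Quinn=4, Sybil=0, Yara=0
Event 4 (Quinn -2): Quinn: 4 -> 2. State: Quinn=2, Sybil=0, Yara=0
Event 5 (Quinn -2): Quinn: 2 -> 0. State: Quinn=0, Sybil=0, Yara=0
Event 6 (Yara +3): Yara: 0 -> 3. State: Quinn=0, Sybil=0, Yara=3
Event 7 (Quinn +2): Quinn: 0 -> 2. State: Quinn=2, Sybil=0, Yara=3
Event 8 (Yara +3): Yara: 3 -> 6. State: Quinn=2, Sybil=0, Yara=6
Event 9 (Yara +4): Yara: 6 -> 10. State: Quinn=2, Sybil=0, Yara=10

Quinn's final count: 2

Answer: 2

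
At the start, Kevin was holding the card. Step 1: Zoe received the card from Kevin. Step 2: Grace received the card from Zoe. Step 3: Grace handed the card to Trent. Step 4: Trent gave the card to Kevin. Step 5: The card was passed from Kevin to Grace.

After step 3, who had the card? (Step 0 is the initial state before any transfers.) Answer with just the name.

Answer: Trent

Derivation:
Tracking the card holder through step 3:
After step 0 (start): Kevin
After step 1: Zoe
After step 2: Grace
After step 3: Trent

At step 3, the holder is Trent.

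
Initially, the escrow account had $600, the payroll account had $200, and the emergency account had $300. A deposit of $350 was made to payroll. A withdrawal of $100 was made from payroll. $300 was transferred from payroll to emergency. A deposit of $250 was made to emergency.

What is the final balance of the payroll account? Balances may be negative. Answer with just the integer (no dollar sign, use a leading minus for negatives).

Answer: 150

Derivation:
Tracking account balances step by step:
Start: escrow=600, payroll=200, emergency=300
Event 1 (deposit 350 to payroll): payroll: 200 + 350 = 550. Balances: escrow=600, payroll=550, emergency=300
Event 2 (withdraw 100 from payroll): payroll: 550 - 100 = 450. Balances: escrow=600, payroll=450, emergency=300
Event 3 (transfer 300 payroll -> emergency): payroll: 450 - 300 = 150, emergency: 300 + 300 = 600. Balances: escrow=600, payroll=150, emergency=600
Event 4 (deposit 250 to emergency): emergency: 600 + 250 = 850. Balances: escrow=600, payroll=150, emergency=850

Final balance of payroll: 150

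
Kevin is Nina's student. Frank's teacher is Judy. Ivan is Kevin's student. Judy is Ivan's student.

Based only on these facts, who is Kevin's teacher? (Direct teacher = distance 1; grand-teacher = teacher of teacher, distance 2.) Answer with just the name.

Answer: Nina

Derivation:
Reconstructing the teacher chain from the given facts:
  Nina -> Kevin -> Ivan -> Judy -> Frank
(each arrow means 'teacher of the next')
Positions in the chain (0 = top):
  position of Nina: 0
  position of Kevin: 1
  position of Ivan: 2
  position of Judy: 3
  position of Frank: 4

Kevin is at position 1; the teacher is 1 step up the chain, i.e. position 0: Nina.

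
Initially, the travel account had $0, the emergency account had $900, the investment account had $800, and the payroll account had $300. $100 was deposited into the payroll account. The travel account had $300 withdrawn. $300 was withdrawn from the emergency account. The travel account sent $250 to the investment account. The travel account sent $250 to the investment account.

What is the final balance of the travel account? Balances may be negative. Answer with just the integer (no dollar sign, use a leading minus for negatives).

Answer: -800

Derivation:
Tracking account balances step by step:
Start: travel=0, emergency=900, investment=800, payroll=300
Event 1 (deposit 100 to payroll): payroll: 300 + 100 = 400. Balances: travel=0, emergency=900, investment=800, payroll=400
Event 2 (withdraw 300 from travel): travel: 0 - 300 = -300. Balances: travel=-300, emergency=900, investment=800, payroll=400
Event 3 (withdraw 300 from emergency): emergency: 900 - 300 = 600. Balances: travel=-300, emergency=600, investment=800, payroll=400
Event 4 (transfer 250 travel -> investment): travel: -300 - 250 = -550, investment: 800 + 250 = 1050. Balances: travel=-550, emergency=600, investment=1050, payroll=400
Event 5 (transfer 250 travel -> investment): travel: -550 - 250 = -800, investment: 1050 + 250 = 1300. Balances: travel=-800, emergency=600, investment=1300, payroll=400

Final balance of travel: -800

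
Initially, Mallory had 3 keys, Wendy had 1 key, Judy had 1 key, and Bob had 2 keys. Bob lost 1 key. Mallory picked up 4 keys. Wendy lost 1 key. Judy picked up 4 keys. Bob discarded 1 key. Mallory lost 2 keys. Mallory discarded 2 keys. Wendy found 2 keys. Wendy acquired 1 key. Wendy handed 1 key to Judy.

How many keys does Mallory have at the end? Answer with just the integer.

Answer: 3

Derivation:
Tracking counts step by step:
Start: Mallory=3, Wendy=1, Judy=1, Bob=2
Event 1 (Bob -1): Bob: 2 -> 1. State: Mallory=3, Wendy=1, Judy=1, Bob=1
Event 2 (Mallory +4): Mallory: 3 -> 7. State: Mallory=7, Wendy=1, Judy=1, Bob=1
Event 3 (Wendy -1): Wendy: 1 -> 0. State: Mallory=7, Wendy=0, Judy=1, Bob=1
Event 4 (Judy +4): Judy: 1 -> 5. State: Mallory=7, Wendy=0, Judy=5, Bob=1
Event 5 (Bob -1): Bob: 1 -> 0. State: Mallory=7, Wendy=0, Judy=5, Bob=0
Event 6 (Mallory -2): Mallory: 7 -> 5. State: Mallory=5, Wendy=0, Judy=5, Bob=0
Event 7 (Mallory -2): Mallory: 5 -> 3. State: Mallory=3, Wendy=0, Judy=5, Bob=0
Event 8 (Wendy +2): Wendy: 0 -> 2. State: Mallory=3, Wendy=2, Judy=5, Bob=0
Event 9 (Wendy +1): Wendy: 2 -> 3. State: Mallory=3, Wendy=3, Judy=5, Bob=0
Event 10 (Wendy -> Judy, 1): Wendy: 3 -> 2, Judy: 5 -> 6. State: Mallory=3, Wendy=2, Judy=6, Bob=0

Mallory's final count: 3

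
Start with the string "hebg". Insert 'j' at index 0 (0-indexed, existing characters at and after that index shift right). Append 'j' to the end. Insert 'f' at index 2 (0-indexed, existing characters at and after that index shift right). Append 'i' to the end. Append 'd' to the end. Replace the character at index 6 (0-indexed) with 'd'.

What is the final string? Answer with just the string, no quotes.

Answer: jhfebgdid

Derivation:
Applying each edit step by step:
Start: "hebg"
Op 1 (insert 'j' at idx 0): "hebg" -> "jhebg"
Op 2 (append 'j'): "jhebg" -> "jhebgj"
Op 3 (insert 'f' at idx 2): "jhebgj" -> "jhfebgj"
Op 4 (append 'i'): "jhfebgj" -> "jhfebgji"
Op 5 (append 'd'): "jhfebgji" -> "jhfebgjid"
Op 6 (replace idx 6: 'j' -> 'd'): "jhfebgjid" -> "jhfebgdid"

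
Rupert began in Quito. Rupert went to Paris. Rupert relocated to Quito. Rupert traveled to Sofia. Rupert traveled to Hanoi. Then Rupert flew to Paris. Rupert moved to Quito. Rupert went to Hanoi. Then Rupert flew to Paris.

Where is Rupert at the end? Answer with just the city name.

Answer: Paris

Derivation:
Tracking Rupert's location:
Start: Rupert is in Quito.
After move 1: Quito -> Paris. Rupert is in Paris.
After move 2: Paris -> Quito. Rupert is in Quito.
After move 3: Quito -> Sofia. Rupert is in Sofia.
After move 4: Sofia -> Hanoi. Rupert is in Hanoi.
After move 5: Hanoi -> Paris. Rupert is in Paris.
After move 6: Paris -> Quito. Rupert is in Quito.
After move 7: Quito -> Hanoi. Rupert is in Hanoi.
After move 8: Hanoi -> Paris. Rupert is in Paris.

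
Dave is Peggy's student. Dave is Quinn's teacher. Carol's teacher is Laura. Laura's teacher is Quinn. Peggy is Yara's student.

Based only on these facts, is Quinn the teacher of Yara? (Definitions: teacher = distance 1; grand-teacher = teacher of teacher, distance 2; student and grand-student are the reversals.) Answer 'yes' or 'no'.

Answer: no

Derivation:
Reconstructing the teacher chain from the given facts:
  Yara -> Peggy -> Dave -> Quinn -> Laura -> Carol
(each arrow means 'teacher of the next')
Positions in the chain (0 = top):
  position of Yara: 0
  position of Peggy: 1
  position of Dave: 2
  position of Quinn: 3
  position of Laura: 4
  position of Carol: 5

Quinn is at position 3, Yara is at position 0; signed distance (j - i) = -3.
'teacher' requires j - i = 1. Actual distance is -3, so the relation does NOT hold.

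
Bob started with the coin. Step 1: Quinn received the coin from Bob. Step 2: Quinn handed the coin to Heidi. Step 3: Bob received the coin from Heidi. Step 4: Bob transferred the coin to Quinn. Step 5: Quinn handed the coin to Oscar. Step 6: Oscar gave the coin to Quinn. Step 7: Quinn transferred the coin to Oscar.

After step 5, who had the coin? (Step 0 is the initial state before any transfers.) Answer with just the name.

Answer: Oscar

Derivation:
Tracking the coin holder through step 5:
After step 0 (start): Bob
After step 1: Quinn
After step 2: Heidi
After step 3: Bob
After step 4: Quinn
After step 5: Oscar

At step 5, the holder is Oscar.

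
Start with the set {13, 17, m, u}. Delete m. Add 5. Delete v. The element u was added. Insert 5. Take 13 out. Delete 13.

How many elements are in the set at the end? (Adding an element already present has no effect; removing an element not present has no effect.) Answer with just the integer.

Tracking the set through each operation:
Start: {13, 17, m, u}
Event 1 (remove m): removed. Set: {13, 17, u}
Event 2 (add 5): added. Set: {13, 17, 5, u}
Event 3 (remove v): not present, no change. Set: {13, 17, 5, u}
Event 4 (add u): already present, no change. Set: {13, 17, 5, u}
Event 5 (add 5): already present, no change. Set: {13, 17, 5, u}
Event 6 (remove 13): removed. Set: {17, 5, u}
Event 7 (remove 13): not present, no change. Set: {17, 5, u}

Final set: {17, 5, u} (size 3)

Answer: 3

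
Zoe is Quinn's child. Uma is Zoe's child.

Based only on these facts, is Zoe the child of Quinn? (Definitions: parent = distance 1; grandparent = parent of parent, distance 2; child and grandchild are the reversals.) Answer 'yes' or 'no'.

Answer: yes

Derivation:
Reconstructing the parent chain from the given facts:
  Quinn -> Zoe -> Uma
(each arrow means 'parent of the next')
Positions in the chain (0 = top):
  position of Quinn: 0
  position of Zoe: 1
  position of Uma: 2

Zoe is at position 1, Quinn is at position 0; signed distance (j - i) = -1.
'child' requires j - i = -1. Actual distance is -1, so the relation HOLDS.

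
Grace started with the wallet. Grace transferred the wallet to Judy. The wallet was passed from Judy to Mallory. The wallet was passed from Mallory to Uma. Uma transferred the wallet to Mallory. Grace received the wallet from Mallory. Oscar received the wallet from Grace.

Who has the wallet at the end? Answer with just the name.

Tracking the wallet through each event:
Start: Grace has the wallet.
After event 1: Judy has the wallet.
After event 2: Mallory has the wallet.
After event 3: Uma has the wallet.
After event 4: Mallory has the wallet.
After event 5: Grace has the wallet.
After event 6: Oscar has the wallet.

Answer: Oscar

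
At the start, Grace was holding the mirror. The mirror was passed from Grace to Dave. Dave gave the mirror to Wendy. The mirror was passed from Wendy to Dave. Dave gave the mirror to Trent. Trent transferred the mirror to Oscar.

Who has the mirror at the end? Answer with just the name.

Answer: Oscar

Derivation:
Tracking the mirror through each event:
Start: Grace has the mirror.
After event 1: Dave has the mirror.
After event 2: Wendy has the mirror.
After event 3: Dave has the mirror.
After event 4: Trent has the mirror.
After event 5: Oscar has the mirror.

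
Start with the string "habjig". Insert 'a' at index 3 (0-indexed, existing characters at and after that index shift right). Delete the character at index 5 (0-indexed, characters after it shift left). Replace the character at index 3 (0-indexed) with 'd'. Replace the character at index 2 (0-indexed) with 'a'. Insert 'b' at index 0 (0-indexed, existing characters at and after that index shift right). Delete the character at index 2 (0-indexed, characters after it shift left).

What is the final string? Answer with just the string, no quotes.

Applying each edit step by step:
Start: "habjig"
Op 1 (insert 'a' at idx 3): "habjig" -> "habajig"
Op 2 (delete idx 5 = 'i'): "habajig" -> "habajg"
Op 3 (replace idx 3: 'a' -> 'd'): "habajg" -> "habdjg"
Op 4 (replace idx 2: 'b' -> 'a'): "habdjg" -> "haadjg"
Op 5 (insert 'b' at idx 0): "haadjg" -> "bhaadjg"
Op 6 (delete idx 2 = 'a'): "bhaadjg" -> "bhadjg"

Answer: bhadjg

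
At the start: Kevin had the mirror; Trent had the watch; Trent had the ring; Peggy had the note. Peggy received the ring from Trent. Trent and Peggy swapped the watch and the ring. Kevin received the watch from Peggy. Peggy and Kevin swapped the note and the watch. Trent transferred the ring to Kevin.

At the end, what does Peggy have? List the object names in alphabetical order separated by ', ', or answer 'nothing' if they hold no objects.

Answer: watch

Derivation:
Tracking all object holders:
Start: mirror:Kevin, watch:Trent, ring:Trent, note:Peggy
Event 1 (give ring: Trent -> Peggy). State: mirror:Kevin, watch:Trent, ring:Peggy, note:Peggy
Event 2 (swap watch<->ring: now watch:Peggy, ring:Trent). State: mirror:Kevin, watch:Peggy, ring:Trent, note:Peggy
Event 3 (give watch: Peggy -> Kevin). State: mirror:Kevin, watch:Kevin, ring:Trent, note:Peggy
Event 4 (swap note<->watch: now note:Kevin, watch:Peggy). State: mirror:Kevin, watch:Peggy, ring:Trent, note:Kevin
Event 5 (give ring: Trent -> Kevin). State: mirror:Kevin, watch:Peggy, ring:Kevin, note:Kevin

Final state: mirror:Kevin, watch:Peggy, ring:Kevin, note:Kevin
Peggy holds: watch.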